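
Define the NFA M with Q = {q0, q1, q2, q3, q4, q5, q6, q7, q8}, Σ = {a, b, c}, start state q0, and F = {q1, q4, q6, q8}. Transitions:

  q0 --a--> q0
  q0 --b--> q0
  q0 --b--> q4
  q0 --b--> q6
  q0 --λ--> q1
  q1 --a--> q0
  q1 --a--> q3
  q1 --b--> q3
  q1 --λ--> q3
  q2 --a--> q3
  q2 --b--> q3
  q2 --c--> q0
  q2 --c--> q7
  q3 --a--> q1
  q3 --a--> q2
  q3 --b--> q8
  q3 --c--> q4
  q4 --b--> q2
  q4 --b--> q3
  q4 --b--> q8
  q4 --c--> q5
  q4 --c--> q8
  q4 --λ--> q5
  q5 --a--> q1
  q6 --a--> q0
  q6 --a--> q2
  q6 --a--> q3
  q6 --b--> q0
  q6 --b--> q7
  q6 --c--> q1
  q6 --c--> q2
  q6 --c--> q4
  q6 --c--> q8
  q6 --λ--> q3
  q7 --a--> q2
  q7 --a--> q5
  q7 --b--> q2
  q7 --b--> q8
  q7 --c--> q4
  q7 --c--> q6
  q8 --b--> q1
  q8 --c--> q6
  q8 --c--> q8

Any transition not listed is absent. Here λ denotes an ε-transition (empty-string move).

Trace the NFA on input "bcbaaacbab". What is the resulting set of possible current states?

Start: ε-closure({q0}) = {q0, q1, q3}.
Read 'b': q0→{q0, q4, q6}, q1→{q3}, q3→{q8}; union {q0, q3, q4, q6, q8}; ε-closure = {q0, q1, q3, q4, q5, q6, q8}.
Read 'c': q0→∅, q1→∅, q3→{q4}, q4→{q5, q8}, q5→∅, q6→{q1, q2, q4, q8}, q8→{q6, q8}; union {q1, q2, q4, q5, q6, q8}; ε-closure = {q1, q2, q3, q4, q5, q6, q8}.
Read 'b': q1→{q3}, q2→{q3}, q3→{q8}, q4→{q2, q3, q8}, q5→∅, q6→{q0, q7}, q8→{q1}; now {q0, q1, q2, q3, q7, q8}.
Read 'a': q0→{q0}, q1→{q0, q3}, q2→{q3}, q3→{q1, q2}, q7→{q2, q5}, q8→∅; now {q0, q1, q2, q3, q5}.
Read 'a': q0→{q0}, q1→{q0, q3}, q2→{q3}, q3→{q1, q2}, q5→{q1}; now {q0, q1, q2, q3}.
Read 'a': q0→{q0}, q1→{q0, q3}, q2→{q3}, q3→{q1, q2}; now {q0, q1, q2, q3}.
Read 'c': q0→∅, q1→∅, q2→{q0, q7}, q3→{q4}; union {q0, q4, q7}; ε-closure = {q0, q1, q3, q4, q5, q7}.
Read 'b': q0→{q0, q4, q6}, q1→{q3}, q3→{q8}, q4→{q2, q3, q8}, q5→∅, q7→{q2, q8}; union {q0, q2, q3, q4, q6, q8}; ε-closure = {q0, q1, q2, q3, q4, q5, q6, q8}.
Read 'a': q0→{q0}, q1→{q0, q3}, q2→{q3}, q3→{q1, q2}, q4→∅, q5→{q1}, q6→{q0, q2, q3}, q8→∅; now {q0, q1, q2, q3}.
Read 'b': q0→{q0, q4, q6}, q1→{q3}, q2→{q3}, q3→{q8}; union {q0, q3, q4, q6, q8}; ε-closure = {q0, q1, q3, q4, q5, q6, q8}.

{q0, q1, q3, q4, q5, q6, q8}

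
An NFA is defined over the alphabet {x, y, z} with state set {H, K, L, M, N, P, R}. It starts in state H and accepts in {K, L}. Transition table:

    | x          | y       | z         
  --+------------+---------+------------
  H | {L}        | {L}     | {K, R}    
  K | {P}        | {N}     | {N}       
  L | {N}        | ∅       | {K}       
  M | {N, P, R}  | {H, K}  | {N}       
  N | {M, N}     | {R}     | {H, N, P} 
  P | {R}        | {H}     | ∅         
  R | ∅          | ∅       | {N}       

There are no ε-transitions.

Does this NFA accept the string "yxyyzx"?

Start in {H}.
Read 'y': {H} → {L}.
Read 'x': {L} → {N}.
Read 'y': {N} → {R}.
Read 'y': {R} → ∅.
The set is empty and remains empty for the remaining 2 symbols.
The final set ∅ contains no accepting state.

No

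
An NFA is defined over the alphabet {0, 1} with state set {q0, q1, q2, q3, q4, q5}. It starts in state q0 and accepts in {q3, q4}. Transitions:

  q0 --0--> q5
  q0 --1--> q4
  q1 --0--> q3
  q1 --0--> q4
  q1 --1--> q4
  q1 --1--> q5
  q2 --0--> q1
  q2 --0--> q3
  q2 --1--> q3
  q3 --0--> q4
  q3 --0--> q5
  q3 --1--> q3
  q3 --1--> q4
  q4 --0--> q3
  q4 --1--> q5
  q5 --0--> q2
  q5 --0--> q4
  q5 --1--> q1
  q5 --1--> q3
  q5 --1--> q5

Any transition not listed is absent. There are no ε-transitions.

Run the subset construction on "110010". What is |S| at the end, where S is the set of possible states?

Start in {q0}.
Read '1': {q0} → {q4}.
Read '1': {q4} → {q5}.
Read '0': {q5} → {q2, q4}.
Read '0': {q2, q4} → {q1, q3}.
Read '1': {q1, q3} → {q3, q4, q5}.
Read '0': {q3, q4, q5} → {q2, q3, q4, q5}.
That set has 4 states.

4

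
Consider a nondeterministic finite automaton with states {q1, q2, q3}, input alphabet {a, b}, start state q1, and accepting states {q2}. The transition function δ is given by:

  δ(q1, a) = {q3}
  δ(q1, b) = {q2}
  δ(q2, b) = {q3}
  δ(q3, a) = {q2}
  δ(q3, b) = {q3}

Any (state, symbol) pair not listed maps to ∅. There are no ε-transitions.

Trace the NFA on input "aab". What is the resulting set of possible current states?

{q3}

Start in {q1}.
Read 'a': q1→{q3}; now {q3}.
Read 'a': q3→{q2}; now {q2}.
Read 'b': q2→{q3}; now {q3}.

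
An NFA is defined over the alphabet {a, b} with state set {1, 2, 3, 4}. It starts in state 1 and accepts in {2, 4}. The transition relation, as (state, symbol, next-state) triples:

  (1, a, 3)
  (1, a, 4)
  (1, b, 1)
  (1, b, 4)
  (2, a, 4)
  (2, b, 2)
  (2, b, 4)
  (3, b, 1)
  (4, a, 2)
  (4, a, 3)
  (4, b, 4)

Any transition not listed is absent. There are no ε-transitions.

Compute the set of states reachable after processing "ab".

{1, 4}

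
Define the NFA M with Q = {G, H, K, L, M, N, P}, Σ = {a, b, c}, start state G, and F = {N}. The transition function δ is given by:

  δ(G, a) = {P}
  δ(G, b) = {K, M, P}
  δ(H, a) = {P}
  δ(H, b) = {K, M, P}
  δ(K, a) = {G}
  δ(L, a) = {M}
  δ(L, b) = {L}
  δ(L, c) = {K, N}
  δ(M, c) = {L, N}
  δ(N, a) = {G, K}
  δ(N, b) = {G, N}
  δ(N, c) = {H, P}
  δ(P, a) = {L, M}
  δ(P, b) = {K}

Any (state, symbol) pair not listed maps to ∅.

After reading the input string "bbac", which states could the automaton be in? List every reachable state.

∅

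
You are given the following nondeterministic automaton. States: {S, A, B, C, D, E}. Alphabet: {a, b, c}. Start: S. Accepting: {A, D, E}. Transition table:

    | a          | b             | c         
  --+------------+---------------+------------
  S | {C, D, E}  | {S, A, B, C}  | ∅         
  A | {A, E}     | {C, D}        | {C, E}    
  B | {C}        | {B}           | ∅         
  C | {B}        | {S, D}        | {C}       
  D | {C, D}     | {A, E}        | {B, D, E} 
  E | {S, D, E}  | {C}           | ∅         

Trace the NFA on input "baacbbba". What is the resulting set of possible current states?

{S, A, B, C, D, E}

Start in {S}.
Read 'b': {S} → {S, A, B, C}.
Read 'a': {S, A, B, C} → {A, B, C, D, E}.
Read 'a': {A, B, C, D, E} → {S, A, B, C, D, E}.
Read 'c': {S, A, B, C, D, E} → {B, C, D, E}.
Read 'b': {B, C, D, E} → {S, A, B, C, D, E}.
Read 'b': {S, A, B, C, D, E} → {S, A, B, C, D, E}.
Read 'b': {S, A, B, C, D, E} → {S, A, B, C, D, E}.
Read 'a': {S, A, B, C, D, E} → {S, A, B, C, D, E}.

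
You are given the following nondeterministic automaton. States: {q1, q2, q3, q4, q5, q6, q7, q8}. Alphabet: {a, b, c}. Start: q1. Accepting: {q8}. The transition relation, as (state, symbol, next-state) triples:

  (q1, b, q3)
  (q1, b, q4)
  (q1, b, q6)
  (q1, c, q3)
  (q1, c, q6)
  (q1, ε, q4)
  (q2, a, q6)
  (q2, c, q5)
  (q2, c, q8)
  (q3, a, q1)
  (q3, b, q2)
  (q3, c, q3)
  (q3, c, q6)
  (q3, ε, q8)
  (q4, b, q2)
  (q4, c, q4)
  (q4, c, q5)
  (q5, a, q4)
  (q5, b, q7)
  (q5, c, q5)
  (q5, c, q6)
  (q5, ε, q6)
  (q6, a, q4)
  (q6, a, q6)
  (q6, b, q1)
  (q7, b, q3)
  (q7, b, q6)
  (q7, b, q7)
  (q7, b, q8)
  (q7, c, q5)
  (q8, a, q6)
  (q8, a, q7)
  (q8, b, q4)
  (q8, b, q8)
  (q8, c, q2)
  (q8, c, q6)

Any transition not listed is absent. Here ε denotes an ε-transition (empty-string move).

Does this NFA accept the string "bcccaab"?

Start: ε-closure({q1}) = {q1, q4}.
Read 'b': {q1, q4} → {q2, q3, q4, q6, q8}.
Read 'c': {q2, q3, q4, q6, q8} → {q2, q3, q4, q5, q6, q8}.
Read 'c': {q2, q3, q4, q5, q6, q8} → {q2, q3, q4, q5, q6, q8}.
Read 'c': {q2, q3, q4, q5, q6, q8} → {q2, q3, q4, q5, q6, q8}.
Read 'a': {q2, q3, q4, q5, q6, q8} → {q1, q4, q6, q7}.
Read 'a': {q1, q4, q6, q7} → {q4, q6}.
Read 'b': {q4, q6} → {q1, q2, q4}.
The final set {q1, q2, q4} contains no accepting state.

No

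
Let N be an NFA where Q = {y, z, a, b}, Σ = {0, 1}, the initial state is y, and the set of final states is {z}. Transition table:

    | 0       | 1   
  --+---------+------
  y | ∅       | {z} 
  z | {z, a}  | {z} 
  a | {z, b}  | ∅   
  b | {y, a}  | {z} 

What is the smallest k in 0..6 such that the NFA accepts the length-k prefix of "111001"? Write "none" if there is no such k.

Start in {y}.
Read '1': y→{z}; now {z}.
None of the earlier sets intersect F, but {z} does.

1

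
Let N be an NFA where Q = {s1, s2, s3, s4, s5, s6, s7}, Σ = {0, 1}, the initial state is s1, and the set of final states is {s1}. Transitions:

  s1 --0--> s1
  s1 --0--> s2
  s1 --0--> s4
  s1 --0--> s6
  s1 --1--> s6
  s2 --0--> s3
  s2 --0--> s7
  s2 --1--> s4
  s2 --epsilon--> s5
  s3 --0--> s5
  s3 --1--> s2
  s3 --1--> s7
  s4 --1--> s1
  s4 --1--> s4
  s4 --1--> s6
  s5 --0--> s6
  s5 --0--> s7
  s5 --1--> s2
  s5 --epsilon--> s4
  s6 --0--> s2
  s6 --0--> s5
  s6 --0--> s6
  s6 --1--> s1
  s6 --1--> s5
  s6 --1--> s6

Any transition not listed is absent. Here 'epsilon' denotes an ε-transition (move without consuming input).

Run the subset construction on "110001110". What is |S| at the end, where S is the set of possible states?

7

Start in {s1}.
Read '1': {s1} → {s6}.
Read '1': {s6} → {s1, s4, s5, s6}.
Read '0': {s1, s4, s5, s6} → {s1, s2, s4, s5, s6, s7}.
Read '0': {s1, s2, s4, s5, s6, s7} → {s1, s2, s3, s4, s5, s6, s7}.
Read '0': {s1, s2, s3, s4, s5, s6, s7} → {s1, s2, s3, s4, s5, s6, s7}.
Read '1': {s1, s2, s3, s4, s5, s6, s7} → {s1, s2, s4, s5, s6, s7}.
Read '1': {s1, s2, s4, s5, s6, s7} → {s1, s2, s4, s5, s6}.
Read '1': {s1, s2, s4, s5, s6} → {s1, s2, s4, s5, s6}.
Read '0': {s1, s2, s4, s5, s6} → {s1, s2, s3, s4, s5, s6, s7}.
That set has 7 states.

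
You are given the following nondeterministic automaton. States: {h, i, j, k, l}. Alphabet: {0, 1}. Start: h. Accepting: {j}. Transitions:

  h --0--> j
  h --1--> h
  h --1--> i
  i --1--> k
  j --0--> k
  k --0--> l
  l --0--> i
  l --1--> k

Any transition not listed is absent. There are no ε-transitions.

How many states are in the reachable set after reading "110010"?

Start in {h}.
Read '1': h→{h, i}; now {h, i}.
Read '1': h→{h, i}, i→{k}; now {h, i, k}.
Read '0': h→{j}, i→∅, k→{l}; now {j, l}.
Read '0': j→{k}, l→{i}; now {i, k}.
Read '1': i→{k}, k→∅; now {k}.
Read '0': k→{l}; now {l}.
That set has 1 state.

1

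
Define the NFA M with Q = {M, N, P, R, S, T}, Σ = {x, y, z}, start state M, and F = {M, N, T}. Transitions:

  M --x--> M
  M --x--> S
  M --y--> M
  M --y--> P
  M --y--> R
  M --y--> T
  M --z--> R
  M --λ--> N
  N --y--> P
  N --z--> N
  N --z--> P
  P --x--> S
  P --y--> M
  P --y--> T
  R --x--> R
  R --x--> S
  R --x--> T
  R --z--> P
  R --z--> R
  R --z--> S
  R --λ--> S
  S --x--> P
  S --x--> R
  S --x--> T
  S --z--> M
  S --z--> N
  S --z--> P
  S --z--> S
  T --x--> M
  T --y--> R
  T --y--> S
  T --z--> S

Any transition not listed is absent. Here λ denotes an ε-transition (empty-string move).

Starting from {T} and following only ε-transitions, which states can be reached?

Begin with {T}.
No ε-moves leave this set, so the closure equals the set itself.

{T}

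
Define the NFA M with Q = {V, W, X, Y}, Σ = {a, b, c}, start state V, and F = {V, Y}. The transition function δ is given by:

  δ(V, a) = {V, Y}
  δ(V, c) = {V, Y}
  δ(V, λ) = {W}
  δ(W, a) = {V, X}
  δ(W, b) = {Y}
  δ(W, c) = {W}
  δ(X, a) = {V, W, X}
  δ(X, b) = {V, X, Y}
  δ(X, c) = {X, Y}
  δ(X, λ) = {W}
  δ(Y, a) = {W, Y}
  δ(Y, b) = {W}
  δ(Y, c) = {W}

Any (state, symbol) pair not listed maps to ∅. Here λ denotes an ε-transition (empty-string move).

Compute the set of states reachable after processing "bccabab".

{V, W, X, Y}

Start: ε-closure({V}) = {V, W}.
Read 'b': {V, W} → {Y}.
Read 'c': {Y} → {W}.
Read 'c': {W} → {W}.
Read 'a': {W} → {V, W, X}.
Read 'b': {V, W, X} → {V, W, X, Y}.
Read 'a': {V, W, X, Y} → {V, W, X, Y}.
Read 'b': {V, W, X, Y} → {V, W, X, Y}.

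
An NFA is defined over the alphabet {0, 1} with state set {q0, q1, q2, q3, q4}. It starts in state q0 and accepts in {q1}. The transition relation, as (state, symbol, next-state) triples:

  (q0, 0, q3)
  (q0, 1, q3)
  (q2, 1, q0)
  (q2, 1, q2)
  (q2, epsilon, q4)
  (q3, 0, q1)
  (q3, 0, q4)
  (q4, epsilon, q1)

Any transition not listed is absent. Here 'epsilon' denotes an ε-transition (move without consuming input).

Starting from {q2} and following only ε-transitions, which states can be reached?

Begin with {q2}.
ε-move q2 → q4; add q4.
ε-move q4 → q1; add q1.

{q1, q2, q4}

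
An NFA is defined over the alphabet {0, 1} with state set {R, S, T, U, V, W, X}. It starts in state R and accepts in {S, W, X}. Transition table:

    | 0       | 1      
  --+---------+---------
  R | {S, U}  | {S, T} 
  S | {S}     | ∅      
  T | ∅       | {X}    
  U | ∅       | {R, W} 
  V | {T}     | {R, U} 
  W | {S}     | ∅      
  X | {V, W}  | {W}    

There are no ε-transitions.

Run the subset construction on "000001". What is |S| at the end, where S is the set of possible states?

Start in {R}.
Read '0': R→{S, U}; now {S, U}.
Read '0': S→{S}, U→∅; now {S}.
Read '0': S→{S}; now {S}.
Read '0': S→{S}; now {S}.
Read '0': S→{S}; now {S}.
Read '1': S→∅; now ∅.
That set has 0 states.

0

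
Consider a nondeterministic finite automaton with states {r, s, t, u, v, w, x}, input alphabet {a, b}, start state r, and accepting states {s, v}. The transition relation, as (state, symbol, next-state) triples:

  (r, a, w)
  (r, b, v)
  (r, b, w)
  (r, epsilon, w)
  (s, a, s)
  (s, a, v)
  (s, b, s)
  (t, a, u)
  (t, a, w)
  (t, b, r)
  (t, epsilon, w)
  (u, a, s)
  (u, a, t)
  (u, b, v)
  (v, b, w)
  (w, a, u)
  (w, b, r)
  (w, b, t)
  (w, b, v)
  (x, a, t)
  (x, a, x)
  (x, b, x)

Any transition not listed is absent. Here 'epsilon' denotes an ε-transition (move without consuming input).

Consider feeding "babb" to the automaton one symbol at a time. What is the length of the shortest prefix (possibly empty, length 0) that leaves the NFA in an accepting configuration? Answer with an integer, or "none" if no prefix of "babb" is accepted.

Start: ε-closure({r}) = {r, w}.
Read 'b': r→{v, w}, w→{r, t, v}; now {r, t, v, w}.
None of the earlier sets intersect F, but {r, t, v, w} does.

1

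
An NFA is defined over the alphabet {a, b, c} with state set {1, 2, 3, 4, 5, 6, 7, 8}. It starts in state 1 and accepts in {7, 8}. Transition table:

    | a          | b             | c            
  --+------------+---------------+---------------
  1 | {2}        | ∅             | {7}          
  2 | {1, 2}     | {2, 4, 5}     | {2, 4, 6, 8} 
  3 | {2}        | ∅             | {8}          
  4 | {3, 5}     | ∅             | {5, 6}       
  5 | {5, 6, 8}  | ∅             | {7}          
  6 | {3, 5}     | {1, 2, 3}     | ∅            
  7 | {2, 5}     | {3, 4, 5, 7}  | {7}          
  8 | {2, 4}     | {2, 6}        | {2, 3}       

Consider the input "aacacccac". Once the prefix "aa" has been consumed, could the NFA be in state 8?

Start in {1}.
Read 'a': {1} → {2}.
Read 'a': {2} → {1, 2}.
State 8 is not in {1, 2}.

No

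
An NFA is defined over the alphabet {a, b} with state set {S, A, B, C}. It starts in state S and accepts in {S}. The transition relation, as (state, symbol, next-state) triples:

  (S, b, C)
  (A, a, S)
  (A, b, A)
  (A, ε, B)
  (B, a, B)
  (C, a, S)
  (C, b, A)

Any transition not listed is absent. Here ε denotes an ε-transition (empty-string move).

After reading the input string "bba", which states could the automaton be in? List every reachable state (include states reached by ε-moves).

{S, B}

Start in {S}.
Read 'b': {S} → {C}.
Read 'b': {C} → {A, B}.
Read 'a': {A, B} → {S, B}.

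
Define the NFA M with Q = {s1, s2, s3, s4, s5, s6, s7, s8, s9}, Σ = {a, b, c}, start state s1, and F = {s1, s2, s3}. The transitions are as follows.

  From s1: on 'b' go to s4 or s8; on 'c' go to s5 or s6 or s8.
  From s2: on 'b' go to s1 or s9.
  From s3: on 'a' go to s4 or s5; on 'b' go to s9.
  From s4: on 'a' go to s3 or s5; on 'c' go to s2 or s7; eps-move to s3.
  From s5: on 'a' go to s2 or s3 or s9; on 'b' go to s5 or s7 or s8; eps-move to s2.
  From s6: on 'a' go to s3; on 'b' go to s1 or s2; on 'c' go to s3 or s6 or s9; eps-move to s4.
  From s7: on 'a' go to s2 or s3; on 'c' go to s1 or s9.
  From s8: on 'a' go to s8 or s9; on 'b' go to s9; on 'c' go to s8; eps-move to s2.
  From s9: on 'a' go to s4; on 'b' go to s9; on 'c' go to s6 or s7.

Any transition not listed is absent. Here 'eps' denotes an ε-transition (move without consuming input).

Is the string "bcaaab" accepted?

Yes

Start in {s1}.
Read 'b': s1→{s4, s8}; union {s4, s8}; ε-closure = {s2, s3, s4, s8}.
Read 'c': s2→∅, s3→∅, s4→{s2, s7}, s8→{s8}; now {s2, s7, s8}.
Read 'a': s2→∅, s7→{s2, s3}, s8→{s8, s9}; now {s2, s3, s8, s9}.
Read 'a': s2→∅, s3→{s4, s5}, s8→{s8, s9}, s9→{s4}; union {s4, s5, s8, s9}; ε-closure = {s2, s3, s4, s5, s8, s9}.
Read 'a': s2→∅, s3→{s4, s5}, s4→{s3, s5}, s5→{s2, s3, s9}, s8→{s8, s9}, s9→{s4}; now {s2, s3, s4, s5, s8, s9}.
Read 'b': s2→{s1, s9}, s3→{s9}, s4→∅, s5→{s5, s7, s8}, s8→{s9}, s9→{s9}; union {s1, s5, s7, s8, s9}; ε-closure = {s1, s2, s5, s7, s8, s9}.
The final set {s1, s2, s5, s7, s8, s9} contains the accepting states s1, s2.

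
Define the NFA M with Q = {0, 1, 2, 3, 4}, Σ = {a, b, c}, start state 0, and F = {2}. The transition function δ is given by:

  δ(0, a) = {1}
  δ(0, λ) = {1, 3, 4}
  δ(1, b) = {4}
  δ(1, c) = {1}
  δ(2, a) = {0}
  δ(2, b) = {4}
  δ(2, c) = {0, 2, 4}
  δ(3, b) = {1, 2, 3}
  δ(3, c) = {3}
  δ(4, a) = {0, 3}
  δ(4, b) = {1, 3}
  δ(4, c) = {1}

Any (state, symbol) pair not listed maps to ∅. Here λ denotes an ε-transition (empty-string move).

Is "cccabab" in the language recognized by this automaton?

No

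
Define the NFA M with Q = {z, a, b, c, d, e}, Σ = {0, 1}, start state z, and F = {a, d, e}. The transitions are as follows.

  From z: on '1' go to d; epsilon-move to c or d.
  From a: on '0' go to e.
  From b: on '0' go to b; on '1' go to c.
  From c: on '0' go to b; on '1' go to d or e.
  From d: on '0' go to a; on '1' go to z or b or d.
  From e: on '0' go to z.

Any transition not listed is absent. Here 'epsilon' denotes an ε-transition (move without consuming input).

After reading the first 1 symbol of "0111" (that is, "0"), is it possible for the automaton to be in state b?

Start: ε-closure({z}) = {z, c, d}.
Read '0': z→∅, c→{b}, d→{a}; now {a, b}.
State b is in {a, b}.

Yes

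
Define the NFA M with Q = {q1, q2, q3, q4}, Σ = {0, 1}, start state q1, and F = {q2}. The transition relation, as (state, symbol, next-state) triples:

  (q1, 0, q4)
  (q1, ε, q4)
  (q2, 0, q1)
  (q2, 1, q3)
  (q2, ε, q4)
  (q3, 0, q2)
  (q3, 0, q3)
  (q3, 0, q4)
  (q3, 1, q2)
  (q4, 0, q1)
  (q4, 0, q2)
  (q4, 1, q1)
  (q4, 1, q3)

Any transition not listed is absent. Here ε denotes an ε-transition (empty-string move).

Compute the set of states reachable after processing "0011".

{q1, q2, q3, q4}

Start: ε-closure({q1}) = {q1, q4}.
Read '0': {q1, q4} → {q1, q2, q4}.
Read '0': {q1, q2, q4} → {q1, q2, q4}.
Read '1': {q1, q2, q4} → {q1, q3, q4}.
Read '1': {q1, q3, q4} → {q1, q2, q3, q4}.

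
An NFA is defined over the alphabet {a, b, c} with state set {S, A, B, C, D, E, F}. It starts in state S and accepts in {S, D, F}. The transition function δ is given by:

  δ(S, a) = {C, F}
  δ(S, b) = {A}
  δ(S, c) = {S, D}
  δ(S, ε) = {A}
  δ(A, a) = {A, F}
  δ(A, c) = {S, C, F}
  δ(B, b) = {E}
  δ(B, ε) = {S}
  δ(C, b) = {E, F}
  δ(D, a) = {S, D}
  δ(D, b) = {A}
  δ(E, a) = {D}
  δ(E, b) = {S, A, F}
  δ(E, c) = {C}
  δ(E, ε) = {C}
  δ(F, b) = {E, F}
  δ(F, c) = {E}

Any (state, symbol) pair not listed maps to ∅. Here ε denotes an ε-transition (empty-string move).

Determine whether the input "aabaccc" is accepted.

Start: ε-closure({S}) = {S, A}.
Read 'a': S→{C, F}, A→{A, F}; now {A, C, F}.
Read 'a': A→{A, F}, C→∅, F→∅; now {A, F}.
Read 'b': A→∅, F→{E, F}; union {E, F}; ε-closure = {C, E, F}.
Read 'a': C→∅, E→{D}, F→∅; now {D}.
Read 'c': D→∅; now ∅.
The set is empty and remains empty for the remaining 2 symbols.
The final set ∅ contains no accepting state.

No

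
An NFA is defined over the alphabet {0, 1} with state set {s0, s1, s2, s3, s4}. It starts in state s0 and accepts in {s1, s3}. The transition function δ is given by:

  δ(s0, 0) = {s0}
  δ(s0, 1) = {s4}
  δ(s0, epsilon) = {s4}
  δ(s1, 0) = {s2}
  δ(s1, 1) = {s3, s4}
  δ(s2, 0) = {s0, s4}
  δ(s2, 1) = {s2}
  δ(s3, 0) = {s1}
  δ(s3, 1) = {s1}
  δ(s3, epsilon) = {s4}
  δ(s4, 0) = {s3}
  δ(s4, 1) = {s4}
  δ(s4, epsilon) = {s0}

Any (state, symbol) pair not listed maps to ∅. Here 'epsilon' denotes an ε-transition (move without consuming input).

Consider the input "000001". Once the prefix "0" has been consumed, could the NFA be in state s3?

Start: ε-closure({s0}) = {s0, s4}.
Read '0': {s0, s4} → {s0, s3, s4}.
State s3 is in {s0, s3, s4}.

Yes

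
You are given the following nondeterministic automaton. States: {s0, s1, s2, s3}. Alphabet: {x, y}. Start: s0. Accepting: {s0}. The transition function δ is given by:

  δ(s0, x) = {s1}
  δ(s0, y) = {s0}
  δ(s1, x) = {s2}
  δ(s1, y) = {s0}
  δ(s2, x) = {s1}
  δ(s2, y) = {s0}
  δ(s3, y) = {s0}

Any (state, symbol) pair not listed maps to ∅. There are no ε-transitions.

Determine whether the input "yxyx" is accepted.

Start in {s0}.
Read 'y': s0→{s0}; now {s0}.
Read 'x': s0→{s1}; now {s1}.
Read 'y': s1→{s0}; now {s0}.
Read 'x': s0→{s1}; now {s1}.
The final set {s1} contains no accepting state.

No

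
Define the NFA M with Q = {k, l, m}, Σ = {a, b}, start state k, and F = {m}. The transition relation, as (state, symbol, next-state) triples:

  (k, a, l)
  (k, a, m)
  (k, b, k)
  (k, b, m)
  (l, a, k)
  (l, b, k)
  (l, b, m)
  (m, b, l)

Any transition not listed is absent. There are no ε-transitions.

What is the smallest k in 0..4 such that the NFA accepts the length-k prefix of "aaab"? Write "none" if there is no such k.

Start in {k}.
Read 'a': k→{l, m}; now {l, m}.
None of the earlier sets intersect F, but {l, m} does.

1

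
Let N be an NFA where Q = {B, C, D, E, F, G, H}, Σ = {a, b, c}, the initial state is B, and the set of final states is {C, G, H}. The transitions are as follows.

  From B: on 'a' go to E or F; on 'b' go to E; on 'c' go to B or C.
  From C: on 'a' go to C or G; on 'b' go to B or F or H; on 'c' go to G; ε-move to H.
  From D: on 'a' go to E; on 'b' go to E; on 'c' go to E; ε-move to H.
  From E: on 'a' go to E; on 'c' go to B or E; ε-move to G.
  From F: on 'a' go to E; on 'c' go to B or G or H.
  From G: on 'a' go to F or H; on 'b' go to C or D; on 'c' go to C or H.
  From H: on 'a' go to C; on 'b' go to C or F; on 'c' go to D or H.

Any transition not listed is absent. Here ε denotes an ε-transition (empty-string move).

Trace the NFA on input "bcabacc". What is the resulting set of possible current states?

{B, C, D, E, G, H}

Start in {B}.
Read 'b': {B} → {E, G}.
Read 'c': {E, G} → {B, C, E, G, H}.
Read 'a': {B, C, E, G, H} → {C, E, F, G, H}.
Read 'b': {C, E, F, G, H} → {B, C, D, F, H}.
Read 'a': {B, C, D, F, H} → {C, E, F, G, H}.
Read 'c': {C, E, F, G, H} → {B, C, D, E, G, H}.
Read 'c': {B, C, D, E, G, H} → {B, C, D, E, G, H}.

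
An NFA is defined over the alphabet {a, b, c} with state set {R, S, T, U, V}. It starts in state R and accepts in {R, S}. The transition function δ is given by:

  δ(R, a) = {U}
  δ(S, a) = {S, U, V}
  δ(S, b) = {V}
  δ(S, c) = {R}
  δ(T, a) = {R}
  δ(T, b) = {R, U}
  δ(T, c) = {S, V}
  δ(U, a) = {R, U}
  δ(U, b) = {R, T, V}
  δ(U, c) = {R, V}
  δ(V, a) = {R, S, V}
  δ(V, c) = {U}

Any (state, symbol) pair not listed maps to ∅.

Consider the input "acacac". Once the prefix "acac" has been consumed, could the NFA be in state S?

Start in {R}.
Read 'a': {R} → {U}.
Read 'c': {U} → {R, V}.
Read 'a': {R, V} → {R, S, U, V}.
Read 'c': {R, S, U, V} → {R, U, V}.
State S is not in {R, U, V}.

No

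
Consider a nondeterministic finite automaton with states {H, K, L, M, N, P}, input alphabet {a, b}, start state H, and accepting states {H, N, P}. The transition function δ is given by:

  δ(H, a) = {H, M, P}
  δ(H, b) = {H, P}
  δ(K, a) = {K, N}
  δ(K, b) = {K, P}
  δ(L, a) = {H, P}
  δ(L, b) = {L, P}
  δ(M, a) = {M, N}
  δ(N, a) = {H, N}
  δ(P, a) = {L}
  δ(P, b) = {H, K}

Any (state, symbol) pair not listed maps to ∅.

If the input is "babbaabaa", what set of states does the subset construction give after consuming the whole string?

{H, K, L, M, N, P}

Start in {H}.
Read 'b': {H} → {H, P}.
Read 'a': {H, P} → {H, L, M, P}.
Read 'b': {H, L, M, P} → {H, K, L, P}.
Read 'b': {H, K, L, P} → {H, K, L, P}.
Read 'a': {H, K, L, P} → {H, K, L, M, N, P}.
Read 'a': {H, K, L, M, N, P} → {H, K, L, M, N, P}.
Read 'b': {H, K, L, M, N, P} → {H, K, L, P}.
Read 'a': {H, K, L, P} → {H, K, L, M, N, P}.
Read 'a': {H, K, L, M, N, P} → {H, K, L, M, N, P}.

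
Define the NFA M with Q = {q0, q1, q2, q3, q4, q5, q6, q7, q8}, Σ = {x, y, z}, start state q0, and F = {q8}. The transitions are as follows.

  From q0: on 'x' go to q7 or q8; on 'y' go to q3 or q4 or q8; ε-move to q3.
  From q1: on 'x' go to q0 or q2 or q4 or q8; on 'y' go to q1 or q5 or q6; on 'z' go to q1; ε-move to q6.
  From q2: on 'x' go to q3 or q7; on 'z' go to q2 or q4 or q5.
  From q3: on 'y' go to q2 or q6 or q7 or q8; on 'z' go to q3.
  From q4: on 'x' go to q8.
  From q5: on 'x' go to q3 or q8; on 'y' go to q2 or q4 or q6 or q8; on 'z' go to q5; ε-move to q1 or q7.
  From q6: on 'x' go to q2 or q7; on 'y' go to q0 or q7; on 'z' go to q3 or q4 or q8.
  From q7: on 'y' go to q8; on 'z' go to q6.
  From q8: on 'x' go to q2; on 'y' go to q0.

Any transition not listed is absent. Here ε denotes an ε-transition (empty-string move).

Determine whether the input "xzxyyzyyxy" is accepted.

Yes

Start: ε-closure({q0}) = {q0, q3}.
Read 'x': q0→{q7, q8}, q3→∅; now {q7, q8}.
Read 'z': q7→{q6}, q8→∅; now {q6}.
Read 'x': q6→{q2, q7}; now {q2, q7}.
Read 'y': q2→∅, q7→{q8}; now {q8}.
Read 'y': q8→{q0}; union {q0}; ε-closure = {q0, q3}.
Read 'z': q0→∅, q3→{q3}; now {q3}.
Read 'y': q3→{q2, q6, q7, q8}; now {q2, q6, q7, q8}.
Read 'y': q2→∅, q6→{q0, q7}, q7→{q8}, q8→{q0}; union {q0, q7, q8}; ε-closure = {q0, q3, q7, q8}.
Read 'x': q0→{q7, q8}, q3→∅, q7→∅, q8→{q2}; now {q2, q7, q8}.
Read 'y': q2→∅, q7→{q8}, q8→{q0}; union {q0, q8}; ε-closure = {q0, q3, q8}.
The final set {q0, q3, q8} contains the accepting state q8.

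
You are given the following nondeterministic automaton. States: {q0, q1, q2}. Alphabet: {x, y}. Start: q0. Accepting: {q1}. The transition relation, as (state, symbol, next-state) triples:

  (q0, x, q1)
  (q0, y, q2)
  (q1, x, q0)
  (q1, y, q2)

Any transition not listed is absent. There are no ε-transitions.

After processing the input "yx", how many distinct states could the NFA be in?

Start in {q0}.
Read 'y': q0→{q2}; now {q2}.
Read 'x': q2→∅; now ∅.
That set has 0 states.

0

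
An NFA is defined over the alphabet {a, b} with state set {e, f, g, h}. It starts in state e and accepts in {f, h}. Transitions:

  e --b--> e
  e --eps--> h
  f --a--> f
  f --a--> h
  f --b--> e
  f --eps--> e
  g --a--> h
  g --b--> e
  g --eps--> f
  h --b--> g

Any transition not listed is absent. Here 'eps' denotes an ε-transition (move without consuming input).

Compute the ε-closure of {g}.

{e, f, g, h}

Begin with {g}.
ε-move g → f; add f.
ε-move f → e; add e.
ε-move e → h; add h.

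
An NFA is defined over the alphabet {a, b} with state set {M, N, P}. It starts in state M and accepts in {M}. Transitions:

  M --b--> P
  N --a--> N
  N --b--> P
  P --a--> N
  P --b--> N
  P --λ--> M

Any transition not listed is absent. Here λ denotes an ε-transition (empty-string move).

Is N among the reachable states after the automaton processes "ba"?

Yes

Start in {M}.
Read 'b': M→{P}; union {P}; ε-closure = {M, P}.
Read 'a': M→∅, P→{N}; now {N}.
State N is in {N}.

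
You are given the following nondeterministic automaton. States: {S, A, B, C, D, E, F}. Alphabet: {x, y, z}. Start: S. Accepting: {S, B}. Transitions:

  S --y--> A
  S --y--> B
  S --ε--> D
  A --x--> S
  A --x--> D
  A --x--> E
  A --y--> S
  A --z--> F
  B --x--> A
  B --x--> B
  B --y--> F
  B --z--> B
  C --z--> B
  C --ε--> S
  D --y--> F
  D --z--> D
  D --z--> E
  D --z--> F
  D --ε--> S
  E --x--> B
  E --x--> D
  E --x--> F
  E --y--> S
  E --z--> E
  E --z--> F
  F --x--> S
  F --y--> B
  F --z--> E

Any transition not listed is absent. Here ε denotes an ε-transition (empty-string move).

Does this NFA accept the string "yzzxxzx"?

Yes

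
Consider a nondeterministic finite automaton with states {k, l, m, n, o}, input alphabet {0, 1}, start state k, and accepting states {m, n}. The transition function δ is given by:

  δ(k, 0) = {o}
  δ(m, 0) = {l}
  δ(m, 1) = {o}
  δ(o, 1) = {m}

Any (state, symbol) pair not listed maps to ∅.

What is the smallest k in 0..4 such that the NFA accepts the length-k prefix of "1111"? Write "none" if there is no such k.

Start in {k}.
Read '1': {k} → ∅.
The set is empty and remains empty for the remaining 3 symbols.
No reachable set along the way intersects F.

none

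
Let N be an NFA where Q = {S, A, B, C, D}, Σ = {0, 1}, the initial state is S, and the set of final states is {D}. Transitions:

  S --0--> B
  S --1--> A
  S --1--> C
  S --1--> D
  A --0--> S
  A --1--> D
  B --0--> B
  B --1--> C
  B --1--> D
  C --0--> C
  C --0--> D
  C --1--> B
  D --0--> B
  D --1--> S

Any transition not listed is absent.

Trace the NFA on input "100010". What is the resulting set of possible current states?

Start in {S}.
Read '1': S→{A, C, D}; now {A, C, D}.
Read '0': A→{S}, C→{C, D}, D→{B}; now {S, B, C, D}.
Read '0': S→{B}, B→{B}, C→{C, D}, D→{B}; now {B, C, D}.
Read '0': B→{B}, C→{C, D}, D→{B}; now {B, C, D}.
Read '1': B→{C, D}, C→{B}, D→{S}; now {S, B, C, D}.
Read '0': S→{B}, B→{B}, C→{C, D}, D→{B}; now {B, C, D}.

{B, C, D}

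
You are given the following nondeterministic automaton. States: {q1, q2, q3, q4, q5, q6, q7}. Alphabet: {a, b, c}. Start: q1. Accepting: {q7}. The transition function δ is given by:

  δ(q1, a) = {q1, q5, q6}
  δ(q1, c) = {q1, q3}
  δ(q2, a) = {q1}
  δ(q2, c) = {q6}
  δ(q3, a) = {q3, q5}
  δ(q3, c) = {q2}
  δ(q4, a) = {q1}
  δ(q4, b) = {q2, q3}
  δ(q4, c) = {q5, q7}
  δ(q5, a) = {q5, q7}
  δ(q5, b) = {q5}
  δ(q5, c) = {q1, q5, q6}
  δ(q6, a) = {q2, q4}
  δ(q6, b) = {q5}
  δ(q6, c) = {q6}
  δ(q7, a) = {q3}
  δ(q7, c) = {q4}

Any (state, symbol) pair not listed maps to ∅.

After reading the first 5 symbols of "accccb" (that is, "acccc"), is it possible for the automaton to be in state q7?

No

Start in {q1}.
Read 'a': q1→{q1, q5, q6}; now {q1, q5, q6}.
Read 'c': q1→{q1, q3}, q5→{q1, q5, q6}, q6→{q6}; now {q1, q3, q5, q6}.
Read 'c': q1→{q1, q3}, q3→{q2}, q5→{q1, q5, q6}, q6→{q6}; now {q1, q2, q3, q5, q6}.
Read 'c': q1→{q1, q3}, q2→{q6}, q3→{q2}, q5→{q1, q5, q6}, q6→{q6}; now {q1, q2, q3, q5, q6}.
Read 'c': q1→{q1, q3}, q2→{q6}, q3→{q2}, q5→{q1, q5, q6}, q6→{q6}; now {q1, q2, q3, q5, q6}.
State q7 is not in {q1, q2, q3, q5, q6}.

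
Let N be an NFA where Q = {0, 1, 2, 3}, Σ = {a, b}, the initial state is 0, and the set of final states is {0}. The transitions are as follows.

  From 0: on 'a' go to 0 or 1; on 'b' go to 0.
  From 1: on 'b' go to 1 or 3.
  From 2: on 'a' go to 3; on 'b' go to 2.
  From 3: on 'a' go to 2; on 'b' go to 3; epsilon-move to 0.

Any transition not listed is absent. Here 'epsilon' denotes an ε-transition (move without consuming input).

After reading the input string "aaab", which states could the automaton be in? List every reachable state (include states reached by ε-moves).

Start in {0}.
Read 'a': 0→{0, 1}; now {0, 1}.
Read 'a': 0→{0, 1}, 1→∅; now {0, 1}.
Read 'a': 0→{0, 1}, 1→∅; now {0, 1}.
Read 'b': 0→{0}, 1→{1, 3}; now {0, 1, 3}.

{0, 1, 3}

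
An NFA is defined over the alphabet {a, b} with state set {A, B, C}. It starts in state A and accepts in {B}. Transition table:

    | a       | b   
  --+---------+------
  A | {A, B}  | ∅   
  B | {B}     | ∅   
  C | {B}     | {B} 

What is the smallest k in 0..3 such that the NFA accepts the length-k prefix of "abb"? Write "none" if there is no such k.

1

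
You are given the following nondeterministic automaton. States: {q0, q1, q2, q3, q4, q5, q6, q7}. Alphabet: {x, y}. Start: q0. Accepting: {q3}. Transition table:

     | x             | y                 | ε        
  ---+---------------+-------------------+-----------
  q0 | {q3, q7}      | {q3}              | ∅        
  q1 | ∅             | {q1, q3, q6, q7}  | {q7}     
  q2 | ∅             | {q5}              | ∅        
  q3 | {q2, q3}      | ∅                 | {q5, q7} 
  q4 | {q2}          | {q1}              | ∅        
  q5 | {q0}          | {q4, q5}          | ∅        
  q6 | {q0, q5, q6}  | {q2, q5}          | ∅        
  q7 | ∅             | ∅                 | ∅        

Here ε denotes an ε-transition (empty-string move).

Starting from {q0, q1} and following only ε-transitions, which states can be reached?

{q0, q1, q7}

Begin with {q0, q1}.
ε-move q1 → q7; add q7.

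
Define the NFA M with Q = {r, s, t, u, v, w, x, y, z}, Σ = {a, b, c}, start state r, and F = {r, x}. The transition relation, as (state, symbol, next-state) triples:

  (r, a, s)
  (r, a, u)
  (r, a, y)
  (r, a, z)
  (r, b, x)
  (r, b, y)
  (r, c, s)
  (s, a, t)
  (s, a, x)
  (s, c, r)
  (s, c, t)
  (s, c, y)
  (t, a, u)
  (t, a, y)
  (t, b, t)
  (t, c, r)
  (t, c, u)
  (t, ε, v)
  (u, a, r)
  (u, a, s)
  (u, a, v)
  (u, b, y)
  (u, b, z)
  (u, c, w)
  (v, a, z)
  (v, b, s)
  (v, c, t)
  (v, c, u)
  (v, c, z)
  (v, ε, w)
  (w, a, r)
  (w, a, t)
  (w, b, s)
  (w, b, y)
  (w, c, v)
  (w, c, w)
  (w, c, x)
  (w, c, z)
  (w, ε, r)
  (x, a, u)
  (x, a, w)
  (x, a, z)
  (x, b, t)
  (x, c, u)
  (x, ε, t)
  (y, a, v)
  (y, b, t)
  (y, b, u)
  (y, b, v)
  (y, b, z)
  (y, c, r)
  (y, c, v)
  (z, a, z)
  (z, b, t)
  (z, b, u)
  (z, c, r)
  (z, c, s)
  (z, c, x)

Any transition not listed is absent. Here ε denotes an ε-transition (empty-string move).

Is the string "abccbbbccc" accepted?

Yes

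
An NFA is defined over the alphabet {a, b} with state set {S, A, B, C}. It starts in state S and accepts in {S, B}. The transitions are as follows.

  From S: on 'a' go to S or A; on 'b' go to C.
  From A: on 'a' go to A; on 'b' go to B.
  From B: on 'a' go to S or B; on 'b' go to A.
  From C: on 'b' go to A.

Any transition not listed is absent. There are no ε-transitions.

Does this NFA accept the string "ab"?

Start in {S}.
Read 'a': S→{S, A}; now {S, A}.
Read 'b': S→{C}, A→{B}; now {B, C}.
The final set {B, C} contains the accepting state B.

Yes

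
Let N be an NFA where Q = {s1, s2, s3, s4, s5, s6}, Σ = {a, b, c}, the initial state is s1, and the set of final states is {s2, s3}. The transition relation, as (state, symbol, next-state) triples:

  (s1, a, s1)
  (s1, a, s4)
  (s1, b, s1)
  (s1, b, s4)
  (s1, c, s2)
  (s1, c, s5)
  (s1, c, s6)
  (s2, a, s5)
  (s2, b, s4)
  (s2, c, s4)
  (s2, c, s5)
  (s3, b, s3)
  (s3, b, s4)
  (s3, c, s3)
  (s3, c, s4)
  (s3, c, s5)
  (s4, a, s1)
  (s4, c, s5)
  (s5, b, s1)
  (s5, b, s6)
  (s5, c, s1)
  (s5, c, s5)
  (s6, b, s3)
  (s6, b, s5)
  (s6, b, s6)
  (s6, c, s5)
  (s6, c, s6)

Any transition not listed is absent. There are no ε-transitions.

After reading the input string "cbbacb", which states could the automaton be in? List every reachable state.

{s1, s3, s4, s5, s6}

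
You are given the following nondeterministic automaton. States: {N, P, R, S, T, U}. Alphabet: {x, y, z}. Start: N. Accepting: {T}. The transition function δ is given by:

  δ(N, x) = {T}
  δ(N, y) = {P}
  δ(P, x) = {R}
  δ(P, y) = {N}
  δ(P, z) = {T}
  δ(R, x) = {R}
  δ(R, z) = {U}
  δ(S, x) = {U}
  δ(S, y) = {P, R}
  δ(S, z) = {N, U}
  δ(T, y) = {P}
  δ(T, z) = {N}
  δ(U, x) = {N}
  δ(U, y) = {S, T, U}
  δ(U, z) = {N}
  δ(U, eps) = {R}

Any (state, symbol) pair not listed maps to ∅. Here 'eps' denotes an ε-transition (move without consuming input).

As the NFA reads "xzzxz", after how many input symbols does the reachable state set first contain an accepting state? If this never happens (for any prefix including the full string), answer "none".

1

Start in {N}.
Read 'x': {N} → {T}.
None of the earlier sets intersect F, but {T} does.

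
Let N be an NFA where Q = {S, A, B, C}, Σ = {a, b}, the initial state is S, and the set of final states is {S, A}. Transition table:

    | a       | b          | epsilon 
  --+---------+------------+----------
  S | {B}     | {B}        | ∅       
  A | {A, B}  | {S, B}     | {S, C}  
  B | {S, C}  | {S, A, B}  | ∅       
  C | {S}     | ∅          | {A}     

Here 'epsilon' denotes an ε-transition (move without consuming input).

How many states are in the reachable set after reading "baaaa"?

Start in {S}.
Read 'b': {S} → {B}.
Read 'a': {B} → {S, A, C}.
Read 'a': {S, A, C} → {S, A, B, C}.
Read 'a': {S, A, B, C} → {S, A, B, C}.
Read 'a': {S, A, B, C} → {S, A, B, C}.
That set has 4 states.

4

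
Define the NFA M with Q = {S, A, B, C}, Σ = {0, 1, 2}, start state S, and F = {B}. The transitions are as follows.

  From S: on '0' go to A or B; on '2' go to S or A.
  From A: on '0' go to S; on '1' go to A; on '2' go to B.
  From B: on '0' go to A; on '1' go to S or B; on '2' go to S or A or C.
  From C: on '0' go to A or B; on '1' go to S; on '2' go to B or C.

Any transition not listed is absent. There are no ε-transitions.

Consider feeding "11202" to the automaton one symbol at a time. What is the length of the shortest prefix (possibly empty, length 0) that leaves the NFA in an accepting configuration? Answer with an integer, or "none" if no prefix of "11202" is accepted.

Start in {S}.
Read '1': S→∅; now ∅.
The set is empty and remains empty for the remaining 4 symbols.
No reachable set along the way intersects F.

none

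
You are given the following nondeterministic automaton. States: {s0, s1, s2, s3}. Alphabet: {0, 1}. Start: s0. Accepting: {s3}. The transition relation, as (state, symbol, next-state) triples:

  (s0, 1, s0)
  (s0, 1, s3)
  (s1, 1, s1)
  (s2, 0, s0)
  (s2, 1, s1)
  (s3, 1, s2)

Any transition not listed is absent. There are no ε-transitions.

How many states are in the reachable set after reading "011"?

Start in {s0}.
Read '0': s0→∅; now ∅.
The set is empty and remains empty for the remaining 2 symbols.
That set has 0 states.

0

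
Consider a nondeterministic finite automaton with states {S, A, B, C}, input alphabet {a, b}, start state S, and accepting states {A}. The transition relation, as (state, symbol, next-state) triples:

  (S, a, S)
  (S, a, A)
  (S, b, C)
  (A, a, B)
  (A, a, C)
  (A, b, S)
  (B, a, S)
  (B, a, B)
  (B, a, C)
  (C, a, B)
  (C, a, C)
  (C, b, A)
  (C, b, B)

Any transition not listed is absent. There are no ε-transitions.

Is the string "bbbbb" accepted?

Yes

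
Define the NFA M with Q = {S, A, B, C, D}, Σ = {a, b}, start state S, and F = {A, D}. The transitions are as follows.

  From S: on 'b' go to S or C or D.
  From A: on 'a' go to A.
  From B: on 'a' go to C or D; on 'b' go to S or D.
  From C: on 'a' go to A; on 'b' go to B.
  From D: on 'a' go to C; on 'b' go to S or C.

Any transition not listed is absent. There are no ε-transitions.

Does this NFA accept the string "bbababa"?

Start in {S}.
Read 'b': S→{S, C, D}; now {S, C, D}.
Read 'b': S→{S, C, D}, C→{B}, D→{S, C}; now {S, B, C, D}.
Read 'a': S→∅, B→{C, D}, C→{A}, D→{C}; now {A, C, D}.
Read 'b': A→∅, C→{B}, D→{S, C}; now {S, B, C}.
Read 'a': S→∅, B→{C, D}, C→{A}; now {A, C, D}.
Read 'b': A→∅, C→{B}, D→{S, C}; now {S, B, C}.
Read 'a': S→∅, B→{C, D}, C→{A}; now {A, C, D}.
The final set {A, C, D} contains the accepting states A, D.

Yes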